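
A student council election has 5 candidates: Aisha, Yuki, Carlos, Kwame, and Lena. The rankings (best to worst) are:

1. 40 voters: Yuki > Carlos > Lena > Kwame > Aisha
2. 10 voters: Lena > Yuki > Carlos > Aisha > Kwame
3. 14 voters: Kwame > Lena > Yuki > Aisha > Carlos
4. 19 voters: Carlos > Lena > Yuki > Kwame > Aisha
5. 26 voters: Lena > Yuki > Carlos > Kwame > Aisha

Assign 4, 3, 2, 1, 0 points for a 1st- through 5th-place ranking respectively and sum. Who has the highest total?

Yuki

Aisha: 40·0 + 10·1 + 14·1 + 19·0 + 26·0 = 24
Yuki: 40·4 + 10·3 + 14·2 + 19·2 + 26·3 = 334
Carlos: 40·3 + 10·2 + 14·0 + 19·4 + 26·2 = 268
Kwame: 40·1 + 10·0 + 14·4 + 19·1 + 26·1 = 141
Lena: 40·2 + 10·4 + 14·3 + 19·3 + 26·4 = 323
Yuki has the highest Borda score (334).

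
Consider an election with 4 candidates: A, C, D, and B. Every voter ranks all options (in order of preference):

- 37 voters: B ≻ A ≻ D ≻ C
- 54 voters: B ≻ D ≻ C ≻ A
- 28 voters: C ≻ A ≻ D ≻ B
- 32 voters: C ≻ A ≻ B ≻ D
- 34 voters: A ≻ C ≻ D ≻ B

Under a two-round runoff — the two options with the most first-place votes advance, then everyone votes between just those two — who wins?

Round 1 first-place votes: A 34, C 60, D 0, B 91.
B and C advance.
Runoff: B is preferred to C by 91 voters; C by 94.
C wins the runoff.

C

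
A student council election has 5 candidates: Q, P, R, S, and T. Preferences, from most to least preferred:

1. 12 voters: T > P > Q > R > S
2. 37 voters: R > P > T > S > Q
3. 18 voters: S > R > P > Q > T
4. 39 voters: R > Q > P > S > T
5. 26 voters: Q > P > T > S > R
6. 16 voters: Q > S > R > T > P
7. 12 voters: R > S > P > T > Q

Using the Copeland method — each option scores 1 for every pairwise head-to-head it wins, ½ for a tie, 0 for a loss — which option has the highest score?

Q: beats P, S, and T; loses to R → score 3.
P: beats S and T; loses to Q and R → score 2.
R: beats Q, P, S, and T → score 4.
S: beats T; loses to Q, P, and R → score 1.
T: loses to Q, P, R, and S → score 0.
R has the best pairwise record.

R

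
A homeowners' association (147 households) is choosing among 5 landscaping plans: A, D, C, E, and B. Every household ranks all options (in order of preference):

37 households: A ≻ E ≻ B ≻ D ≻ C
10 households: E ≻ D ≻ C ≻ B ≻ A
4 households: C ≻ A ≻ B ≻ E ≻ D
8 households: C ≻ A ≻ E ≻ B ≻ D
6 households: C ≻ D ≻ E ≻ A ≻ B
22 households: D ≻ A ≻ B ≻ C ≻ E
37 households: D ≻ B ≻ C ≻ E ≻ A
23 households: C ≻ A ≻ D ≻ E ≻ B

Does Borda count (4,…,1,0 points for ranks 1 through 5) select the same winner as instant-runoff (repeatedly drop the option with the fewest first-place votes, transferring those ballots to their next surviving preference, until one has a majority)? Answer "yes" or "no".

yes

Borda — scores: A 325, D 367, C 280, E 243, B 255. Winner: D.
Instant-runoff — R1 A 37, D 59, C 41, E 10, B 0 (B out); R2 A 37, D 59, C 41, E 10 (E out); R3 A 37, D 69, C 41 (A out); R4 D 106, C 41 (D winner). Winner: D.
The two methods agree.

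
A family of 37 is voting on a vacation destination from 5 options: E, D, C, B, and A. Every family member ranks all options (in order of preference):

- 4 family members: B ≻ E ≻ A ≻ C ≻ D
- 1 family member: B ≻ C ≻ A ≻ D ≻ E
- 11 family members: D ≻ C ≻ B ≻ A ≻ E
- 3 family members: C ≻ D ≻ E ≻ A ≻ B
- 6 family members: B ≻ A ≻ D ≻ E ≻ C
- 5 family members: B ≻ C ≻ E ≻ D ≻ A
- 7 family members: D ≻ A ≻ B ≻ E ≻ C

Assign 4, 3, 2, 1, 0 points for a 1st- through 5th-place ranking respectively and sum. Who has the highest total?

B

E: 4·3 + 1·0 + 11·0 + 3·2 + 6·1 + 5·2 + 7·1 = 41
D: 4·0 + 1·1 + 11·4 + 3·3 + 6·2 + 5·1 + 7·4 = 99
C: 4·1 + 1·3 + 11·3 + 3·4 + 6·0 + 5·3 + 7·0 = 67
B: 4·4 + 1·4 + 11·2 + 3·0 + 6·4 + 5·4 + 7·2 = 100
A: 4·2 + 1·2 + 11·1 + 3·1 + 6·3 + 5·0 + 7·3 = 63
B has the highest Borda score (100).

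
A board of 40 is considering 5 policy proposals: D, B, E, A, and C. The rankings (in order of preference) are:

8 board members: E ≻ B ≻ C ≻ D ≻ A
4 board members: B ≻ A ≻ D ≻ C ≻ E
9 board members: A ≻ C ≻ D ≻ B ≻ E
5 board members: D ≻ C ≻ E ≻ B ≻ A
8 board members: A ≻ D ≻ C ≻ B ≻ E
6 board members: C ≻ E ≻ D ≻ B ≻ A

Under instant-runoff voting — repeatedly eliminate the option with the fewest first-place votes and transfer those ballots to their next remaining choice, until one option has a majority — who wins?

Round 1: D 5, B 4, E 8, A 17, C 6. Eliminate B.
Round 2: D 5, E 8, A 21, C 6. A has a majority.

A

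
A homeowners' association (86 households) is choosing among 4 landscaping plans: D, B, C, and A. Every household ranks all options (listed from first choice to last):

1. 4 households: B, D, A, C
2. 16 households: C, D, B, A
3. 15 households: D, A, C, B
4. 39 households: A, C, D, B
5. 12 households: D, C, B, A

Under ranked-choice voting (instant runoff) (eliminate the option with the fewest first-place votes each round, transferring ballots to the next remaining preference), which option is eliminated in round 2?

Round 1: D 27, B 4, C 16, A 39. Eliminate B.
Round 2: D 31, C 16, A 39. Eliminate C.

C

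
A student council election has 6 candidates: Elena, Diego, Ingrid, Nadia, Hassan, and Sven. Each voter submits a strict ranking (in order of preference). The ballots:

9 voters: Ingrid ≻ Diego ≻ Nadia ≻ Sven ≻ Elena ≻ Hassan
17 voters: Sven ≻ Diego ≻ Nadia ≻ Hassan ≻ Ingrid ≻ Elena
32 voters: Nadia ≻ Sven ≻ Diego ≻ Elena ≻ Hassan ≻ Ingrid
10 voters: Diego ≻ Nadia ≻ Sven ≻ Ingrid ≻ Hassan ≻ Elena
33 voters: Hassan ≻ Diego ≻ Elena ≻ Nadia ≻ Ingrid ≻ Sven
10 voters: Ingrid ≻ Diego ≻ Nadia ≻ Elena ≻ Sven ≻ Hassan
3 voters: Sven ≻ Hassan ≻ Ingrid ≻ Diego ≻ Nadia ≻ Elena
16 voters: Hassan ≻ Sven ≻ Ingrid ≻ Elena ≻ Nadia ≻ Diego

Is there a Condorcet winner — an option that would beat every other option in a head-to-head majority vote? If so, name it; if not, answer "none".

Checking pairwise contests:
Diego beats Elena 114–16.
Sven beats Diego 68–62.
Diego beats Ingrid 92–38.
Diego beats Nadia 82–48.
Diego beats Hassan 78–52.
Nadia beats Sven 94–36.
Every option loses at least one head-to-head, so there is no Condorcet winner.

none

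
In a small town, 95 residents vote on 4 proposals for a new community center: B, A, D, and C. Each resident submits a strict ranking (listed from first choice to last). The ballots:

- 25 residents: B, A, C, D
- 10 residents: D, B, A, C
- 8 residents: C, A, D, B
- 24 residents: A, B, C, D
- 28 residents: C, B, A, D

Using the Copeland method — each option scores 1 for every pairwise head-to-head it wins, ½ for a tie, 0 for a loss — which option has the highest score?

B: beats A, D, and C → score 3.
A: beats D and C; loses to B → score 2.
D: loses to B, A, and C → score 0.
C: beats D; loses to B and A → score 1.
B has the best pairwise record.

B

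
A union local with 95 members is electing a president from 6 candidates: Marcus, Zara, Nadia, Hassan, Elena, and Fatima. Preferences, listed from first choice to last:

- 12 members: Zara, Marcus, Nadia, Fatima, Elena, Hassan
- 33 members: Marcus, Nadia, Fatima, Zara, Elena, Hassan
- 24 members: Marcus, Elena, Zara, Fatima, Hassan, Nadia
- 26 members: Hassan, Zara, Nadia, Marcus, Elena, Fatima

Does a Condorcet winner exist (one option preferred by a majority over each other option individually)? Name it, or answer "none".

Marcus vs Zara: 57–38 for Marcus.
Marcus vs Nadia: 69–26 for Marcus.
Marcus vs Hassan: 69–26 for Marcus.
Marcus vs Elena: 95–0 for Marcus.
Marcus vs Fatima: 95–0 for Marcus.
Marcus beats every other option head-to-head.

Marcus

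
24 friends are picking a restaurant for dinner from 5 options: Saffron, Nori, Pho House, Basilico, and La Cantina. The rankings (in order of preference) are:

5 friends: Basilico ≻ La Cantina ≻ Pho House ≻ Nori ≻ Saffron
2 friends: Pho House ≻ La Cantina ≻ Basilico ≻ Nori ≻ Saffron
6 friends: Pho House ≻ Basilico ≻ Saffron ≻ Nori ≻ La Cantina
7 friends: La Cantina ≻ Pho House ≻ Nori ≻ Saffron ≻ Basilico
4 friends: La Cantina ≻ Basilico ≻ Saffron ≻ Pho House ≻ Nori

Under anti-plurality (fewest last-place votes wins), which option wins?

Last-place votes: Saffron 7, Nori 4, Pho House 0, Basilico 7, La Cantina 6.
Pho House is ranked last by the fewest voters, so Pho House wins.

Pho House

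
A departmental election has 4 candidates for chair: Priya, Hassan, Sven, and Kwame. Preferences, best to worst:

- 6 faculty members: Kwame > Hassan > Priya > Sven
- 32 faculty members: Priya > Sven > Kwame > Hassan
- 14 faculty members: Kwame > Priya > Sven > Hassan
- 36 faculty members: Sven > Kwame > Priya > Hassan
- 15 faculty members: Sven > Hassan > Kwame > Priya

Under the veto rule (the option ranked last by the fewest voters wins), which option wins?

Last-place votes: Priya 15, Hassan 82, Sven 6, Kwame 0.
Kwame is ranked last by the fewest voters, so Kwame wins.

Kwame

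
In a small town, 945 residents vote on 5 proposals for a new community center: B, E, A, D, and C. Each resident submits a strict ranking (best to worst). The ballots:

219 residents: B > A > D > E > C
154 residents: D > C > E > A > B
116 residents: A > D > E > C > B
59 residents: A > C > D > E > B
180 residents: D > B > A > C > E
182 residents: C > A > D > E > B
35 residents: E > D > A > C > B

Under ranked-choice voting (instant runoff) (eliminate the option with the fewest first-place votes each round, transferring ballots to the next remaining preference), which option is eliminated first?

Round 1: B 219, E 35, A 175, D 334, C 182. Eliminate E.

E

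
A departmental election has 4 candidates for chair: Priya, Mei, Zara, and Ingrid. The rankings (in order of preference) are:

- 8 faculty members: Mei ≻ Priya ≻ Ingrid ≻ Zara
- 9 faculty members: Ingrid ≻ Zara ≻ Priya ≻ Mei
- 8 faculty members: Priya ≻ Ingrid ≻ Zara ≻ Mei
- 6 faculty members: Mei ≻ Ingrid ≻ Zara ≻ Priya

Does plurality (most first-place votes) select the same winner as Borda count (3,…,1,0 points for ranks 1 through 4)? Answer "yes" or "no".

Plurality — first-place votes: Priya 8, Mei 14, Zara 0, Ingrid 9. Winner: Mei.
Borda — scores: Priya 49, Mei 42, Zara 32, Ingrid 63. Winner: Ingrid.
The two methods disagree.

no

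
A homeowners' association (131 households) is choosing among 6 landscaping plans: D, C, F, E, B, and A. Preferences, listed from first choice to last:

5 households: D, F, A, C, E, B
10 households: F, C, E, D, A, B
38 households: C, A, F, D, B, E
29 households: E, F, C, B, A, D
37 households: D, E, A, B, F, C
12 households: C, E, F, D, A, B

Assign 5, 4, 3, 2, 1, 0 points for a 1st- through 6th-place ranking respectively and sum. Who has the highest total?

D: 5·5 + 10·2 + 38·2 + 29·0 + 37·5 + 12·2 = 330
C: 5·2 + 10·4 + 38·5 + 29·3 + 37·0 + 12·5 = 387
F: 5·4 + 10·5 + 38·3 + 29·4 + 37·1 + 12·3 = 373
E: 5·1 + 10·3 + 38·0 + 29·5 + 37·4 + 12·4 = 376
B: 5·0 + 10·0 + 38·1 + 29·2 + 37·2 + 12·0 = 170
A: 5·3 + 10·1 + 38·4 + 29·1 + 37·3 + 12·1 = 329
C has the highest Borda score (387).

C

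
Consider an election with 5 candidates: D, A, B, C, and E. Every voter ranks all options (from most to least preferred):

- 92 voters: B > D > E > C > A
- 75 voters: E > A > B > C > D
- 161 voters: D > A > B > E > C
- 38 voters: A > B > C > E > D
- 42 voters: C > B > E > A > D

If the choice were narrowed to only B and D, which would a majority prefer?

Voters preferring B to D: 247; preferring D to B: 161.
B wins the head-to-head.

B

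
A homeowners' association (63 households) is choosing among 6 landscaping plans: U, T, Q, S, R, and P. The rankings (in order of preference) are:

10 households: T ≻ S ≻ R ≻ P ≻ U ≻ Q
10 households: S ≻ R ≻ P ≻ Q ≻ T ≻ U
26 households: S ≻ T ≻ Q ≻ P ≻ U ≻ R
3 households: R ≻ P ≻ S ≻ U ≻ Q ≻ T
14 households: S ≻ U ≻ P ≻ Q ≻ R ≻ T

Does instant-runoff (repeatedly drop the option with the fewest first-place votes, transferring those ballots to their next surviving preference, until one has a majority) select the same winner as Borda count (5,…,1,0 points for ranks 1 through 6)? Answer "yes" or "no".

Instant-runoff — R1 U 0, T 10, Q 0, S 50, R 3, P 0 (S winner). Winner: S.
Borda — scores: U 98, T 164, Q 129, S 299, R 99, P 156. Winner: S.
The two methods agree.

yes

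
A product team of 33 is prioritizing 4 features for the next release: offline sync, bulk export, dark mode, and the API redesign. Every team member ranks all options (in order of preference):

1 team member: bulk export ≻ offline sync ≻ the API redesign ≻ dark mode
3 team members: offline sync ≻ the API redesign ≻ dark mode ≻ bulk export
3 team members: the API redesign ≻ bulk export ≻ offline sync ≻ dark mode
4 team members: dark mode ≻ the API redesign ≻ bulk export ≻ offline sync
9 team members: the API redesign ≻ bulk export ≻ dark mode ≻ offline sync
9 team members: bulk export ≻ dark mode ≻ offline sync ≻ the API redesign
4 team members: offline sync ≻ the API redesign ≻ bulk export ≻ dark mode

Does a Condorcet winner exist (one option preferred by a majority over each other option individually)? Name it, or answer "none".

none

Checking pairwise contests:
bulk export beats offline sync 26–7.
the API redesign beats bulk export 23–10.
bulk export beats dark mode 26–7.
offline sync beats the API redesign 17–16.
Every option loses at least one head-to-head, so there is no Condorcet winner.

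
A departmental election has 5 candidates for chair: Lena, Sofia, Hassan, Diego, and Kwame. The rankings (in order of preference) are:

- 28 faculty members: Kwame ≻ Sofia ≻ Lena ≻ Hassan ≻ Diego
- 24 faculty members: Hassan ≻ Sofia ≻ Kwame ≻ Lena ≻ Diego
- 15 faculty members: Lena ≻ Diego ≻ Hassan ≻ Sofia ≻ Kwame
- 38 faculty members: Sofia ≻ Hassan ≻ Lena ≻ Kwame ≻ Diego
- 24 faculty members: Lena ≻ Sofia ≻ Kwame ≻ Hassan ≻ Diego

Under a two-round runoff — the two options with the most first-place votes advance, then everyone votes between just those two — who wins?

Round 1 first-place votes: Lena 39, Sofia 38, Hassan 24, Diego 0, Kwame 28.
Lena and Sofia advance.
Runoff: Lena is preferred to Sofia by 39 voters; Sofia by 90.
Sofia wins the runoff.

Sofia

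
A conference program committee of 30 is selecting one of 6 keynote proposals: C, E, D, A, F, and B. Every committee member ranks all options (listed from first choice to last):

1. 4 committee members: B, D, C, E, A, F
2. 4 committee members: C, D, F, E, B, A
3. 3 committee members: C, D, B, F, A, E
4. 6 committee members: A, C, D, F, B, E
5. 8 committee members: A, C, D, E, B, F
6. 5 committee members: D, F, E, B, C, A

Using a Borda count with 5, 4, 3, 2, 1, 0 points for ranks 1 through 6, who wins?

D

C: 4·3 + 4·5 + 3·5 + 6·4 + 8·4 + 5·1 = 108
E: 4·2 + 4·2 + 3·0 + 6·0 + 8·2 + 5·3 = 47
D: 4·4 + 4·4 + 3·4 + 6·3 + 8·3 + 5·5 = 111
A: 4·1 + 4·0 + 3·1 + 6·5 + 8·5 + 5·0 = 77
F: 4·0 + 4·3 + 3·2 + 6·2 + 8·0 + 5·4 = 50
B: 4·5 + 4·1 + 3·3 + 6·1 + 8·1 + 5·2 = 57
D has the highest Borda score (111).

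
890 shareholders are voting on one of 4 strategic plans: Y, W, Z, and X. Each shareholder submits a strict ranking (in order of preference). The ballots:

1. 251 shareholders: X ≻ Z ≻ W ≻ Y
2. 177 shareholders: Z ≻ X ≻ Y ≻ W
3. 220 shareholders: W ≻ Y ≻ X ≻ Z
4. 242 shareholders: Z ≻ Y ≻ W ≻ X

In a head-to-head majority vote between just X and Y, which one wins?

Y

Voters preferring X to Y: 428; preferring Y to X: 462.
Y wins the head-to-head.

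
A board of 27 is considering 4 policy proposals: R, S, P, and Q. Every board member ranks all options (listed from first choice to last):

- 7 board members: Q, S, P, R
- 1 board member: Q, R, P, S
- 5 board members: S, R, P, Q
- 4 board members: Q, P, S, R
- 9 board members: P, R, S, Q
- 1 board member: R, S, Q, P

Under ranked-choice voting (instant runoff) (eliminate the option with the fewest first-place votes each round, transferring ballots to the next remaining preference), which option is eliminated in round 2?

Round 1: R 1, S 5, P 9, Q 12. Eliminate R.
Round 2: S 6, P 9, Q 12. Eliminate S.

S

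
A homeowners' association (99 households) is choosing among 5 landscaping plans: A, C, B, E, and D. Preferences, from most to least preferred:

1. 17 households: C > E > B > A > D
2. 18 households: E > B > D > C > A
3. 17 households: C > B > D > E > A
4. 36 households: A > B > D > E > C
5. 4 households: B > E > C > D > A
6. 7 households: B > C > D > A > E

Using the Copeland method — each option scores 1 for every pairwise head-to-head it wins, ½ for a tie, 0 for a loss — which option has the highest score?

A: beats D; loses to C, B, and E → score 1.
C: beats A; loses to B, E, and D → score 1.
B: beats A, C, E, and D → score 4.
E: beats A and C; loses to B and D → score 2.
D: beats C and E; loses to A and B → score 2.
B has the best pairwise record.

B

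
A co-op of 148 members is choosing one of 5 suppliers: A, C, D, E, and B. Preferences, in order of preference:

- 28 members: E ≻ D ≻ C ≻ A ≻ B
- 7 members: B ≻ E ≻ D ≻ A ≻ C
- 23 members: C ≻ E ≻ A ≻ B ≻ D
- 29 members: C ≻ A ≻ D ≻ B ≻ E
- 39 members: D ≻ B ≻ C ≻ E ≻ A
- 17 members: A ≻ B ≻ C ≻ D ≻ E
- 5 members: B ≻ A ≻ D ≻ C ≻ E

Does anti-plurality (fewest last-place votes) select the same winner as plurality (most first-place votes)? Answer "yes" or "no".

yes

Anti-plurality — last-place votes: A 39, C 7, D 23, E 51, B 28. Winner: C.
Plurality — first-place votes: A 17, C 52, D 39, E 28, B 12. Winner: C.
The two methods agree.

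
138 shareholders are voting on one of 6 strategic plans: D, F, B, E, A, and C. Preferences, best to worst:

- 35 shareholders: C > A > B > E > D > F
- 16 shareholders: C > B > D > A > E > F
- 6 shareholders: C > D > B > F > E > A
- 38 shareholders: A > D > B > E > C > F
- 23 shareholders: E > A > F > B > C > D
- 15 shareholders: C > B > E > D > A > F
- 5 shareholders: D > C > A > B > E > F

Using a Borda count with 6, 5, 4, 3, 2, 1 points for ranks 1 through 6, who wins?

D: 35·2 + 16·4 + 6·5 + 38·5 + 23·1 + 15·3 + 5·6 = 452
F: 35·1 + 16·1 + 6·3 + 38·1 + 23·4 + 15·1 + 5·1 = 219
B: 35·4 + 16·5 + 6·4 + 38·4 + 23·3 + 15·5 + 5·3 = 555
E: 35·3 + 16·2 + 6·2 + 38·3 + 23·6 + 15·4 + 5·2 = 471
A: 35·5 + 16·3 + 6·1 + 38·6 + 23·5 + 15·2 + 5·4 = 622
C: 35·6 + 16·6 + 6·6 + 38·2 + 23·2 + 15·6 + 5·5 = 579
A has the highest Borda score (622).

A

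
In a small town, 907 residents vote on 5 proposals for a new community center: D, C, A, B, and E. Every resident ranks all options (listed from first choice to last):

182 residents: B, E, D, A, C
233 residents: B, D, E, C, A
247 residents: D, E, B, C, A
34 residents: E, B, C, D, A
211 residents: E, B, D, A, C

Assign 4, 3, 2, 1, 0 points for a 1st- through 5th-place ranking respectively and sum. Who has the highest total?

D: 182·2 + 233·3 + 247·4 + 34·1 + 211·2 = 2507
C: 182·0 + 233·1 + 247·1 + 34·2 + 211·0 = 548
A: 182·1 + 233·0 + 247·0 + 34·0 + 211·1 = 393
B: 182·4 + 233·4 + 247·2 + 34·3 + 211·3 = 2889
E: 182·3 + 233·2 + 247·3 + 34·4 + 211·4 = 2733
B has the highest Borda score (2889).

B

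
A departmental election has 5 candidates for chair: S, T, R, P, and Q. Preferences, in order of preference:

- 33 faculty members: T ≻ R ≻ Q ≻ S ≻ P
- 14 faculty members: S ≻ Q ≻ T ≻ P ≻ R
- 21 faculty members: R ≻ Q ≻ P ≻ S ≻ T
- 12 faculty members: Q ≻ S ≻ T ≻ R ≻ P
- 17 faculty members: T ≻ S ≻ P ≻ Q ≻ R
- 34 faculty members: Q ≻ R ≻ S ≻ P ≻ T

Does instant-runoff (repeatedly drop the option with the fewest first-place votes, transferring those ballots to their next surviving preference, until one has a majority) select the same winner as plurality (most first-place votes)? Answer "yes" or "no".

Instant-runoff — R1 S 14, T 50, R 21, P 0, Q 46 (P out); R2 S 14, T 50, R 21, Q 46 (S out); R3 T 50, R 21, Q 60 (R out); R4 T 50, Q 81 (Q winner). Winner: Q.
Plurality — first-place votes: S 14, T 50, R 21, P 0, Q 46. Winner: T.
The two methods disagree.

no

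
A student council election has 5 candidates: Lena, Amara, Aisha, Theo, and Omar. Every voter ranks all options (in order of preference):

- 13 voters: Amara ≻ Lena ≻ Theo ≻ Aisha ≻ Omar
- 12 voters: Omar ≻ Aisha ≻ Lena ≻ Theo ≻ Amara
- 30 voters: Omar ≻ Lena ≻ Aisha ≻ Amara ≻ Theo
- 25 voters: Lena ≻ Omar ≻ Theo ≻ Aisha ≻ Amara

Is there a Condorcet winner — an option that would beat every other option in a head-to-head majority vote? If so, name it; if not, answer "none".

Omar

Omar vs Lena: 42–38 for Omar.
Omar vs Amara: 67–13 for Omar.
Omar vs Aisha: 67–13 for Omar.
Omar vs Theo: 67–13 for Omar.
Omar beats every other option head-to-head.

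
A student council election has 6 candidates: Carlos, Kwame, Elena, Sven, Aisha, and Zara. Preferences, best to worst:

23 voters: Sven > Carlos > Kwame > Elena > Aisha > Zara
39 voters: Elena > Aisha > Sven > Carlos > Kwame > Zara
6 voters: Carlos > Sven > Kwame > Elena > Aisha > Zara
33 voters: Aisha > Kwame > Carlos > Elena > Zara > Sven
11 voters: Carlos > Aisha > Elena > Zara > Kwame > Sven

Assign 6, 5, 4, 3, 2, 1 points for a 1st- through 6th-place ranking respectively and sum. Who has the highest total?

Aisha

Carlos: 23·5 + 39·3 + 6·6 + 33·4 + 11·6 = 466
Kwame: 23·4 + 39·2 + 6·4 + 33·5 + 11·2 = 381
Elena: 23·3 + 39·6 + 6·3 + 33·3 + 11·4 = 464
Sven: 23·6 + 39·4 + 6·5 + 33·1 + 11·1 = 368
Aisha: 23·2 + 39·5 + 6·2 + 33·6 + 11·5 = 506
Zara: 23·1 + 39·1 + 6·1 + 33·2 + 11·3 = 167
Aisha has the highest Borda score (506).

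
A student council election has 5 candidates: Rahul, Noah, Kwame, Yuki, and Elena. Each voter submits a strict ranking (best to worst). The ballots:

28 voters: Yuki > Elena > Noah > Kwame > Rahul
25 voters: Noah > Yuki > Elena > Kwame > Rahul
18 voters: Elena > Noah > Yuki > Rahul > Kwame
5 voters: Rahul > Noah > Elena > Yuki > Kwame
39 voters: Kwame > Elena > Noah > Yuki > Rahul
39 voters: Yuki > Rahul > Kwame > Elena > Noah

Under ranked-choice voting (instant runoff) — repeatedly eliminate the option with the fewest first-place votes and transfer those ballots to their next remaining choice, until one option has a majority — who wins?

Noah

Round 1: Rahul 5, Noah 25, Kwame 39, Yuki 67, Elena 18. Eliminate Rahul.
Round 2: Noah 30, Kwame 39, Yuki 67, Elena 18. Eliminate Elena.
Round 3: Noah 48, Kwame 39, Yuki 67. Eliminate Kwame.
Round 4: Noah 87, Yuki 67. Noah has a majority.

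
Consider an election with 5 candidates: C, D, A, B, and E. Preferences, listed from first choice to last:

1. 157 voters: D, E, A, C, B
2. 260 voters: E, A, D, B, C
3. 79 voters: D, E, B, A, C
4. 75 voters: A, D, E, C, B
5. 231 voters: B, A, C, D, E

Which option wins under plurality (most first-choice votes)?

First-place votes: C 0, D 236, A 75, B 231, E 260.
E has the most first-place votes.

E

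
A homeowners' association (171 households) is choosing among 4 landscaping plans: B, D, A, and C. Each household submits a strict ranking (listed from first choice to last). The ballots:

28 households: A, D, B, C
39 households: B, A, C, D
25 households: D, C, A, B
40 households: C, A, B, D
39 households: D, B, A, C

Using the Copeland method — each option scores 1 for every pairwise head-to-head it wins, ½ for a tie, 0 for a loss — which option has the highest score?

B: beats C; loses to D and A → score 1.
D: beats B and C; loses to A → score 2.
A: beats B, D, and C → score 3.
C: loses to B, D, and A → score 0.
A has the best pairwise record.

A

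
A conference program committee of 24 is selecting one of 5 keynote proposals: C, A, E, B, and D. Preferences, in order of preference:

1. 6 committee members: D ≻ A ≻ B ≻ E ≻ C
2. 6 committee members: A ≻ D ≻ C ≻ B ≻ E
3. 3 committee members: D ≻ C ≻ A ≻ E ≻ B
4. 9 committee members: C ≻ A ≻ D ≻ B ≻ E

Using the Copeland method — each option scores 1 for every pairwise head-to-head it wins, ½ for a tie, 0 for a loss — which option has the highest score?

A

C: beats E and B; ties A; loses to D → score 2.5.
A: beats E, B, and D; ties C → score 3.5.
E: loses to C, A, B, and D → score 0.
B: beats E; loses to C, A, and D → score 1.
D: beats C, E, and B; loses to A → score 3.
A has the best pairwise record.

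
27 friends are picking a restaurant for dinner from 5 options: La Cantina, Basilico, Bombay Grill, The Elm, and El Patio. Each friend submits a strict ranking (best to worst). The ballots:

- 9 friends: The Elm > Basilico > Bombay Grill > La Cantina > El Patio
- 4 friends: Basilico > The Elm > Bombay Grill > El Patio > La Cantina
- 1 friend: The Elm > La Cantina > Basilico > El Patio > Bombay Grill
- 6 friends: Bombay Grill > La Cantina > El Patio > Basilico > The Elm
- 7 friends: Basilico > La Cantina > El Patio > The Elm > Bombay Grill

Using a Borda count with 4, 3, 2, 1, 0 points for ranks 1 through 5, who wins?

Basilico

La Cantina: 9·1 + 4·0 + 1·3 + 6·3 + 7·3 = 51
Basilico: 9·3 + 4·4 + 1·2 + 6·1 + 7·4 = 79
Bombay Grill: 9·2 + 4·2 + 1·0 + 6·4 + 7·0 = 50
The Elm: 9·4 + 4·3 + 1·4 + 6·0 + 7·1 = 59
El Patio: 9·0 + 4·1 + 1·1 + 6·2 + 7·2 = 31
Basilico has the highest Borda score (79).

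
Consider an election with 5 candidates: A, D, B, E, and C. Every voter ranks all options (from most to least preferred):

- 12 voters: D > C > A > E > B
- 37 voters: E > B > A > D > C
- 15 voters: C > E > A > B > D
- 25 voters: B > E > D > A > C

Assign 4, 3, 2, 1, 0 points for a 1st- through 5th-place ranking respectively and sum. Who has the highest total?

E

A: 12·2 + 37·2 + 15·2 + 25·1 = 153
D: 12·4 + 37·1 + 15·0 + 25·2 = 135
B: 12·0 + 37·3 + 15·1 + 25·4 = 226
E: 12·1 + 37·4 + 15·3 + 25·3 = 280
C: 12·3 + 37·0 + 15·4 + 25·0 = 96
E has the highest Borda score (280).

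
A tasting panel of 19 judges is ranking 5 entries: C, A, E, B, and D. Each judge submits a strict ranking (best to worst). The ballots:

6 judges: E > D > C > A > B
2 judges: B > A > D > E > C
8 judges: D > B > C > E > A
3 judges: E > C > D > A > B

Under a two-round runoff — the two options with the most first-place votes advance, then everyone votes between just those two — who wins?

D

Round 1 first-place votes: C 0, A 0, E 9, B 2, D 8.
E and D advance.
Runoff: E is preferred to D by 9 voters; D by 10.
D wins the runoff.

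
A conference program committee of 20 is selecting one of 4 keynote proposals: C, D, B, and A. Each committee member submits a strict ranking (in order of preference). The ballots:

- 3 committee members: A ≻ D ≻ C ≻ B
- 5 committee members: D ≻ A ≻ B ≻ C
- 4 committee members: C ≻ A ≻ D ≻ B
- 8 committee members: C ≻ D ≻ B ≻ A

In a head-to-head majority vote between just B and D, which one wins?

Voters preferring B to D: 0; preferring D to B: 20.
D wins the head-to-head.

D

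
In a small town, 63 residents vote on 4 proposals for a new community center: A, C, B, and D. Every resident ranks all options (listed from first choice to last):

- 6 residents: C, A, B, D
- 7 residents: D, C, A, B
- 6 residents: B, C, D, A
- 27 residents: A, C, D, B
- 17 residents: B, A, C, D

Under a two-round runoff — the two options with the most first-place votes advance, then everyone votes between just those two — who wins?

A

Round 1 first-place votes: A 27, C 6, B 23, D 7.
A and B advance.
Runoff: A is preferred to B by 40 voters; B by 23.
A wins the runoff.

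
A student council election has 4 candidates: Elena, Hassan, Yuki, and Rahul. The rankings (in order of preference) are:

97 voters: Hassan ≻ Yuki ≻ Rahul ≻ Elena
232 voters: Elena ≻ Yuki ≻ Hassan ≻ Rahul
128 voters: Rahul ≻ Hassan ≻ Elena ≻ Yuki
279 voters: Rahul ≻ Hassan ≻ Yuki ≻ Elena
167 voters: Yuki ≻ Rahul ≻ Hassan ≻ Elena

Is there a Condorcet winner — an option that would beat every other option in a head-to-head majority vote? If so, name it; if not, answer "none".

Checking pairwise contests:
Hassan beats Elena 671–232.
Rahul beats Hassan 574–329.
Hassan beats Yuki 504–399.
Yuki beats Rahul 496–407.
Every option loses at least one head-to-head, so there is no Condorcet winner.

none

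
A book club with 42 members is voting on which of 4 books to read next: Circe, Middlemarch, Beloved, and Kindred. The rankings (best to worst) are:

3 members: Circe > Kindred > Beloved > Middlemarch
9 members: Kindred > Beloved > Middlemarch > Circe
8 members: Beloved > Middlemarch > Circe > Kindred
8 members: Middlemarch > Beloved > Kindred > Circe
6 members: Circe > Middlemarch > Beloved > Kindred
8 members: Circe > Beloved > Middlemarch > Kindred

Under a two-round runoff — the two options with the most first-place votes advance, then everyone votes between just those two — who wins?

Round 1 first-place votes: Circe 17, Middlemarch 8, Beloved 8, Kindred 9.
Circe and Kindred advance.
Runoff: Circe is preferred to Kindred by 25 voters; Kindred by 17.
Circe wins the runoff.

Circe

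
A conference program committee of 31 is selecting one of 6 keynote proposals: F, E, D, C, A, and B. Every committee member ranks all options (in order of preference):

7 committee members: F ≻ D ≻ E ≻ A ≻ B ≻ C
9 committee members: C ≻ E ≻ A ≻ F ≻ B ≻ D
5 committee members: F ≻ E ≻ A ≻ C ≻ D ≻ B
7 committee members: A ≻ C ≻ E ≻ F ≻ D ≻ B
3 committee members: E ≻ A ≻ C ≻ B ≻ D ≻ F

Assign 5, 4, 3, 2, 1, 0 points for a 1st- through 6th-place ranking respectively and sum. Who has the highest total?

E

F: 7·5 + 9·2 + 5·5 + 7·2 + 3·0 = 92
E: 7·3 + 9·4 + 5·4 + 7·3 + 3·5 = 113
D: 7·4 + 9·0 + 5·1 + 7·1 + 3·1 = 43
C: 7·0 + 9·5 + 5·2 + 7·4 + 3·3 = 92
A: 7·2 + 9·3 + 5·3 + 7·5 + 3·4 = 103
B: 7·1 + 9·1 + 5·0 + 7·0 + 3·2 = 22
E has the highest Borda score (113).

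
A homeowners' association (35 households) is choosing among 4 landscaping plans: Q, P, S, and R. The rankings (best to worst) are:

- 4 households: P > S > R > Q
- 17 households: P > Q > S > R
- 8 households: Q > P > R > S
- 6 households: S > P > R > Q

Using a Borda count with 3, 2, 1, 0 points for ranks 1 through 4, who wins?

Q: 4·0 + 17·2 + 8·3 + 6·0 = 58
P: 4·3 + 17·3 + 8·2 + 6·2 = 91
S: 4·2 + 17·1 + 8·0 + 6·3 = 43
R: 4·1 + 17·0 + 8·1 + 6·1 = 18
P has the highest Borda score (91).

P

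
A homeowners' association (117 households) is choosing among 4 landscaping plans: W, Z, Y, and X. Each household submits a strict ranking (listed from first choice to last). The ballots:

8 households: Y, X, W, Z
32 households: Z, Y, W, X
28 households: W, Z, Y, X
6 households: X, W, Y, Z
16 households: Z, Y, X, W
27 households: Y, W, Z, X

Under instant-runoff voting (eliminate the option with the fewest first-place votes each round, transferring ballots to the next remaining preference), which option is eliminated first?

Round 1: W 28, Z 48, Y 35, X 6. Eliminate X.

X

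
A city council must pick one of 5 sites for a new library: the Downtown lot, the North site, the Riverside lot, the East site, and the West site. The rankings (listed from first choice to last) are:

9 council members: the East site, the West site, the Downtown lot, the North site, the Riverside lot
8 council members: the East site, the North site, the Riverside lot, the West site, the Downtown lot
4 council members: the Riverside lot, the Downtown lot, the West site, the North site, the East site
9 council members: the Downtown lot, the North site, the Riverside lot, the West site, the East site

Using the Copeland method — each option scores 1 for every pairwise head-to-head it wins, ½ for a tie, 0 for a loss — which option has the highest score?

the East site

the Downtown lot: beats the North site and the Riverside lot; loses to the East site and the West site → score 2.
the North site: beats the Riverside lot and the West site; loses to the Downtown lot and the East site → score 2.
the Riverside lot: beats the West site; loses to the Downtown lot, the North site, and the East site → score 1.
the East site: beats the Downtown lot, the North site, the Riverside lot, and the West site → score 4.
the West site: beats the Downtown lot; loses to the North site, the Riverside lot, and the East site → score 1.
the East site has the best pairwise record.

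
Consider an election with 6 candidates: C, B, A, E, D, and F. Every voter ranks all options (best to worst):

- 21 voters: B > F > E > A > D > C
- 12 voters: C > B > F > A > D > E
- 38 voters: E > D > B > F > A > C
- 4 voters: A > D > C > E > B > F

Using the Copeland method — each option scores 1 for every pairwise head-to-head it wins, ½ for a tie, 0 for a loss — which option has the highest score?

E

C: loses to B, A, E, D, and F → score 0.
B: beats C, A, and F; loses to E and D → score 3.
A: beats C; loses to B, E, D, and F → score 1.
E: beats C, B, A, D, and F → score 5.
D: beats C, B, A, and F; loses to E → score 4.
F: beats C and A; loses to B, E, and D → score 2.
E has the best pairwise record.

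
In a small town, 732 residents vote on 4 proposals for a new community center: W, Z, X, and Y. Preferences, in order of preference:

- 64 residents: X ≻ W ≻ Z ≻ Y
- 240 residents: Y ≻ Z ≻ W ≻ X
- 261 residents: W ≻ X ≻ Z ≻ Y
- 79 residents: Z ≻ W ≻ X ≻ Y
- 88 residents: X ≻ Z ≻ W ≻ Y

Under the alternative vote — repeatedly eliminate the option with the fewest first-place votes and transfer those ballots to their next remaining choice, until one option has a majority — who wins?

Round 1: W 261, Z 79, X 152, Y 240. Eliminate Z.
Round 2: W 340, X 152, Y 240. Eliminate X.
Round 3: W 492, Y 240. W has a majority.

W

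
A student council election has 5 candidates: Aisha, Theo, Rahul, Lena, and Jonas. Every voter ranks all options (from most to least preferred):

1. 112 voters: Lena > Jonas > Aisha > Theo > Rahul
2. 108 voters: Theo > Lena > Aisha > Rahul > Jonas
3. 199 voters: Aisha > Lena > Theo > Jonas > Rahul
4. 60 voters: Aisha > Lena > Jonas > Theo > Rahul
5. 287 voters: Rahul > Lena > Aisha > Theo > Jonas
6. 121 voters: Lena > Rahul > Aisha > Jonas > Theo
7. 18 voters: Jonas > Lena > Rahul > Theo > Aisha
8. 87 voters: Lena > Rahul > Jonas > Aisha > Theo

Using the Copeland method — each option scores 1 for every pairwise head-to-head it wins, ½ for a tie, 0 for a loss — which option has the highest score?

Lena

Aisha: beats Theo and Jonas; loses to Rahul and Lena → score 2.
Theo: beats Jonas; loses to Aisha, Rahul, and Lena → score 1.
Rahul: beats Aisha, Theo, and Jonas; loses to Lena → score 3.
Lena: beats Aisha, Theo, Rahul, and Jonas → score 4.
Jonas: loses to Aisha, Theo, Rahul, and Lena → score 0.
Lena has the best pairwise record.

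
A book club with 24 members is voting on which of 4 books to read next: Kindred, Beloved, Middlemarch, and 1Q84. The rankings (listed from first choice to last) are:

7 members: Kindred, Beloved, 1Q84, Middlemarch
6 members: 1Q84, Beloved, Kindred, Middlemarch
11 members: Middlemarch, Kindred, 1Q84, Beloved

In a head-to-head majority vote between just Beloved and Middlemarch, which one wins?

Voters preferring Beloved to Middlemarch: 13; preferring Middlemarch to Beloved: 11.
Beloved wins the head-to-head.

Beloved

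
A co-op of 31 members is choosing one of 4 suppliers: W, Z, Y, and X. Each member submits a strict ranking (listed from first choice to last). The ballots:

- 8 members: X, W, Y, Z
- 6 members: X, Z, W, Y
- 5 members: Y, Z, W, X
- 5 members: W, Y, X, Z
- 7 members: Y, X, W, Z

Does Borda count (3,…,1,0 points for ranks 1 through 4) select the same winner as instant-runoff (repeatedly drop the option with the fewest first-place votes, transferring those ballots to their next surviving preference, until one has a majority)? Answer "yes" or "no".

no

Borda — scores: W 49, Z 22, Y 54, X 61. Winner: X.
Instant-runoff — R1 W 5, Z 0, Y 12, X 14 (Z out); R2 W 5, Y 12, X 14 (W out); R3 Y 17, X 14 (Y winner). Winner: Y.
The two methods disagree.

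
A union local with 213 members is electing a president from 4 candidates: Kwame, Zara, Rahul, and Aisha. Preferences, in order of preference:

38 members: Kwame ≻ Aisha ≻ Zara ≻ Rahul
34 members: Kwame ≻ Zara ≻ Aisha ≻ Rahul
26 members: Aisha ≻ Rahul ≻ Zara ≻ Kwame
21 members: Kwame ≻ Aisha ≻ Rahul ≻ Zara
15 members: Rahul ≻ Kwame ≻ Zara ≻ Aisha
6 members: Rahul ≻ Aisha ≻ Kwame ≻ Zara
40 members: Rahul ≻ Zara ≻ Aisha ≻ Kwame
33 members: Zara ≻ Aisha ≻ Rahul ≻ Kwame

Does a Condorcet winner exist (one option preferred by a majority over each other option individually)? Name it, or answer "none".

Checking pairwise contests:
Rahul beats Kwame 120–93.
Kwame beats Zara 114–99.
Aisha beats Rahul 152–61.
Kwame beats Aisha 108–105.
Every option loses at least one head-to-head, so there is no Condorcet winner.

none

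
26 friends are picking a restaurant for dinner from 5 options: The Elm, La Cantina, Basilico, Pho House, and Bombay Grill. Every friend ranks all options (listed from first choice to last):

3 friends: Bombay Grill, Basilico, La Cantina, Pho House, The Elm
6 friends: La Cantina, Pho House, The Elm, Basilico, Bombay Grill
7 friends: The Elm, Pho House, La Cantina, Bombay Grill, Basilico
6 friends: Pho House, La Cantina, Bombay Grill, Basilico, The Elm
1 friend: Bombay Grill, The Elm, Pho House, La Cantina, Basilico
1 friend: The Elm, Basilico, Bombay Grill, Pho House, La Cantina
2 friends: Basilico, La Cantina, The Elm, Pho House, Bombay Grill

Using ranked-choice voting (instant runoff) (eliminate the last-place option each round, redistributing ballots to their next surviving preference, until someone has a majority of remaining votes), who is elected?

La Cantina

Round 1: The Elm 8, La Cantina 6, Basilico 2, Pho House 6, Bombay Grill 4. Eliminate Basilico.
Round 2: The Elm 8, La Cantina 8, Pho House 6, Bombay Grill 4. Eliminate Bombay Grill.
Round 3: The Elm 9, La Cantina 11, Pho House 6. Eliminate Pho House.
Round 4: The Elm 9, La Cantina 17. La Cantina has a majority.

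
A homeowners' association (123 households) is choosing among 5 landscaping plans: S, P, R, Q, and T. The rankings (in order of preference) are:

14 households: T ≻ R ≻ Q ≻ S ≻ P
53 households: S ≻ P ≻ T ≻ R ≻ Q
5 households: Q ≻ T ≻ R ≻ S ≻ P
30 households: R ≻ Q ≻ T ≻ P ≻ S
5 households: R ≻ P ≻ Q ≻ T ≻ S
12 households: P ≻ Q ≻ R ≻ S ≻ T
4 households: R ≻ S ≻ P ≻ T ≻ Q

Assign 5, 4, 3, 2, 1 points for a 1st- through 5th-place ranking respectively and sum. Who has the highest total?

R

S: 14·2 + 53·5 + 5·2 + 30·1 + 5·1 + 12·2 + 4·4 = 378
P: 14·1 + 53·4 + 5·1 + 30·2 + 5·4 + 12·5 + 4·3 = 383
R: 14·4 + 53·2 + 5·3 + 30·5 + 5·5 + 12·3 + 4·5 = 408
Q: 14·3 + 53·1 + 5·5 + 30·4 + 5·3 + 12·4 + 4·1 = 307
T: 14·5 + 53·3 + 5·4 + 30·3 + 5·2 + 12·1 + 4·2 = 369
R has the highest Borda score (408).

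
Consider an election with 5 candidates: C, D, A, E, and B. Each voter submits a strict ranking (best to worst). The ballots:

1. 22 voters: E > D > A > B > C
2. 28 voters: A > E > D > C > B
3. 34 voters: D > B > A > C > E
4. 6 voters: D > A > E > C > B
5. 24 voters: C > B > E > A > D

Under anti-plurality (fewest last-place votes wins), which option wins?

A

Last-place votes: C 22, D 24, A 0, E 34, B 34.
A is ranked last by the fewest voters, so A wins.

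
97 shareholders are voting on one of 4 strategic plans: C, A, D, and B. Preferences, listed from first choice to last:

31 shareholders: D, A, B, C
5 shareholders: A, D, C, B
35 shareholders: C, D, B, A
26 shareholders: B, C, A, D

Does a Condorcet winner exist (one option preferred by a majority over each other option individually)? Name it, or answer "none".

none

Checking pairwise contests:
B beats C 57–40.
C beats A 61–36.
C beats D 61–36.
D beats B 71–26.
Every option loses at least one head-to-head, so there is no Condorcet winner.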